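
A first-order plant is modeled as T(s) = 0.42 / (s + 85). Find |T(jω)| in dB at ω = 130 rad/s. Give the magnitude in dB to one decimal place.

-51.4 dB

|j130 + 85| = √(130² + 85²) = 155.3
|T(j130)| = 0.42 / 155.3 = 0.0027041
20 log₁₀(0.0027041) = -51.36 dB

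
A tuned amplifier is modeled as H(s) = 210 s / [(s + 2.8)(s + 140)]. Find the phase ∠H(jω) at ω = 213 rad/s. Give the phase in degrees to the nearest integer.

∠(j213) = 90.00°
∠(j213 + 2.8) = arctan(213/2.8) = 89.25°
∠(j213 + 140) = arctan(213/140) = 56.68°
∠H(j213) = 90.00° − (89.25° + 56.68°) = -55.93°

-56°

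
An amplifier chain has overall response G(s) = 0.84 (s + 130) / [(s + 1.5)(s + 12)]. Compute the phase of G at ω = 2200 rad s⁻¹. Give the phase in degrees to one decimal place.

-93.0 deg

∠(j2200 + 130) = arctan(2200/130) = 86.62°
∠(j2200 + 1.5) = arctan(2200/1.5) = 89.96°
∠(j2200 + 12) = arctan(2200/12) = 89.69°
∠G(j2200) = 86.62° − (89.96° + 89.69°) = -93.03°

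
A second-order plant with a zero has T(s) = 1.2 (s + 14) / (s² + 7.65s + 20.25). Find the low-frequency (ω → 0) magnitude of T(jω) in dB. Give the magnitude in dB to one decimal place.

T(0) = 1.2 × 14 / 20.25 = 0.82963
20 log₁₀(0.82963) = -1.62 dB

-1.6 dB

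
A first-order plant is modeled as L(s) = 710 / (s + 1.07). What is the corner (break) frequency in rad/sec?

The single real pole at s = −1.07 gives a corner at ω = 1.07 rad/sec.

1.07 rad/sec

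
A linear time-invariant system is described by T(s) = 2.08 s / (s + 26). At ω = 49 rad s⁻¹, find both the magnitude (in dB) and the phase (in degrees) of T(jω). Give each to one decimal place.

|T| = 5.3 dB, ∠T = 28.0 deg

|j49| = 49
|j49 + 26| = √(49² + 26²) = 55.47
|T(j49)| = 2.08 × 49 / 55.47 = 1.8374
20 log₁₀(1.8374) = 5.28 dB
∠(j49) = 90.00°
∠(j49 + 26) = arctan(49/26) = 62.05°
∠T(j49) = 90.00° − 62.05° = 27.95°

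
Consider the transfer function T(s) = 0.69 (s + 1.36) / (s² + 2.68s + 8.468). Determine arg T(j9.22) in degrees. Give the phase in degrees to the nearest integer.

-80°

∠(j9.22 + 1.36) = arctan(9.22/1.36) = 81.61°
∠[(j9.22)² + 2.68(j9.22) + 8.468] = ∠[-76.54 + j24.71] = 162.11°
∠T(j9.22) = 81.61° − 162.11° = -80.50°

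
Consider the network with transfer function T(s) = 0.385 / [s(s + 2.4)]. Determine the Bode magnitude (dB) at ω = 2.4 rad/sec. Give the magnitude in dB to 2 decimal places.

|j2.4 + 2.4| = √(2.4² + 2.4²) = 3.394
|j2.4| = 2.4
|T(j2.4)| = 0.385 / (3.394 × 2.4) = 0.047263
20 log₁₀(0.047263) = -26.510 dB

-26.51 dB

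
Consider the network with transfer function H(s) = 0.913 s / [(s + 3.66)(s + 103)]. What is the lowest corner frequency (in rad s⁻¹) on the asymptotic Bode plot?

Break frequencies occur at each pole and zero magnitude: 3.66 rad s⁻¹, 103 rad s⁻¹.
The lowest is 3.66 rad s⁻¹.

3.66 rad s⁻¹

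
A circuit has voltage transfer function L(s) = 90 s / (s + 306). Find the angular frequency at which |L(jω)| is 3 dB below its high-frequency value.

For a single-pole high-pass, the −3 dB point is at the pole: ω = 306 rad s⁻¹.

306 rad s⁻¹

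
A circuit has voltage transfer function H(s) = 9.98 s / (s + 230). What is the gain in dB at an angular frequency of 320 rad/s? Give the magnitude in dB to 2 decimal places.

|j320| = 320
|j320 + 230| = √(320² + 230²) = 394.1
|H(j320)| = 9.98 × 320 / 394.1 = 8.1039
20 log₁₀(8.1039) = 18.174 dB

18.17 dB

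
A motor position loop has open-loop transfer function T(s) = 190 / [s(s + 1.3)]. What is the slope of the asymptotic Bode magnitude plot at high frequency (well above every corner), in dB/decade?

With 0 zeros and 2 poles, the high-frequency asymptotic slope is 20 × (0 − 2) = -40 dB/decade.

-40 dB/decade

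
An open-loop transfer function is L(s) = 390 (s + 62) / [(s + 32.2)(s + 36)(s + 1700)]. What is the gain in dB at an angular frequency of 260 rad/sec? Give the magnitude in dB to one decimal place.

-61.1 dB

|j260 + 62| = √(260² + 62²) = 267.3
|j260 + 32.2| = √(260² + 32.2²) = 262
|j260 + 36| = √(260² + 36²) = 262.5
|j260 + 1700| = √(260² + 1700²) = 1720
|L(j260)| = 390 × 267.3 / (262 × 262.5 × 1720) = 0.00088146
20 log₁₀(0.00088146) = -61.10 dB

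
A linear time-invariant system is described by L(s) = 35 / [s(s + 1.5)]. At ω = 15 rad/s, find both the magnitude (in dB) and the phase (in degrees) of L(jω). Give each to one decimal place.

|L| = -16.2 dB, ∠L = -174.3°

|j15 + 1.5| = √(15² + 1.5²) = 15.07
|j15| = 15
|L(j15)| = 35 / (15.07 × 15) = 0.15478
20 log₁₀(0.15478) = -16.21 dB
∠(j15 + 1.5) = arctan(15/1.5) = 84.29°
∠(j15) = 90.00°
∠L(j15) = − (84.29° + 90.00°) = -174.29°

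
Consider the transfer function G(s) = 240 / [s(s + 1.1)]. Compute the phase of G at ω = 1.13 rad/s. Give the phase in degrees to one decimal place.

∠(j1.13 + 1.1) = arctan(1.13/1.1) = 45.77°
∠(j1.13) = 90.00°
∠G(j1.13) = − (45.77° + 90.00°) = -135.77°

-135.8°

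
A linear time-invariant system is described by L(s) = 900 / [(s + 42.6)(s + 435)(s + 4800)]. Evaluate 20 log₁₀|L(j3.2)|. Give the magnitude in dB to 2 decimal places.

-99.92 dB

|j3.2 + 42.6| = √(3.2² + 42.6²) = 42.72
|j3.2 + 435| = √(3.2² + 435²) = 435
|j3.2 + 4800| = √(3.2² + 4800²) = 4800
|L(j3.2)| = 900 / (42.72 × 435 × 4800) = 1.0089e-05
20 log₁₀(1.0089e-05) = -99.923 dB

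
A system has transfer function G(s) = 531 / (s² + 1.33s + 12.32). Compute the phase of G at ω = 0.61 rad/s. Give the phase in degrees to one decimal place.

-3.9°

∠[(j0.61)² + 1.33(j0.61) + 12.32] = ∠[11.948 + j0.8113] = 3.88°
∠G(j0.61) = −3.88° = -3.88°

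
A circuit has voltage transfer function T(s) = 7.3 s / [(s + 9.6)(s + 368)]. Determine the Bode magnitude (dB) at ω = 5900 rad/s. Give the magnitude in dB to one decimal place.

|j5900| = 5900
|j5900 + 9.6| = √(5900² + 9.6²) = 5900
|j5900 + 368| = √(5900² + 368²) = 5911
|T(j5900)| = 7.3 × 5900 / (5900 × 5911) = 0.0012349
20 log₁₀(0.0012349) = -58.17 dB

-58.2 dB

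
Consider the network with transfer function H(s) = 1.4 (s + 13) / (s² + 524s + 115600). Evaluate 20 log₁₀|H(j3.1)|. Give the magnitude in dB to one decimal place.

-75.8 dB

|j3.1 + 13| = √(3.1² + 13²) = 13.36
|(j3.1)² + 524(j3.1) + 115600| = |1.1559e+05 + j1624.4| = 1.156e+05
|H(j3.1)| = 1.4 × 13.36 / 1.156e+05 = 0.00016185
20 log₁₀(0.00016185) = -75.82 dB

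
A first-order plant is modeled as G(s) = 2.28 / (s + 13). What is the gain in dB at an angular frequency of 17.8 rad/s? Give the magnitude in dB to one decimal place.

-19.7 dB

|j17.8 + 13| = √(17.8² + 13²) = 22.04
|G(j17.8)| = 2.28 / 22.04 = 0.10344
20 log₁₀(0.10344) = -19.71 dB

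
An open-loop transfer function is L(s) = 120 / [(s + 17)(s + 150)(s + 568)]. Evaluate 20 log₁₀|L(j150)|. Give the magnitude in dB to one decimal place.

-103.9 dB

|j150 + 17| = √(150² + 17²) = 151
|j150 + 150| = √(150² + 150²) = 212.1
|j150 + 568| = √(150² + 568²) = 587.5
|L(j150)| = 120 / (151 × 212.1 × 587.5) = 6.3786e-06
20 log₁₀(6.3786e-06) = -103.91 dB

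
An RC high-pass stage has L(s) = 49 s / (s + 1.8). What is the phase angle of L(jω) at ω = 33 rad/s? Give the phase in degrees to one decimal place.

3.1°

∠(j33) = 90.00°
∠(j33 + 1.8) = arctan(33/1.8) = 86.88°
∠L(j33) = 90.00° − 86.88° = 3.12°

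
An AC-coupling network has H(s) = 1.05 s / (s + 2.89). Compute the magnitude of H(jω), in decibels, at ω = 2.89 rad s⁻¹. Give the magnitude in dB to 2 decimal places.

-2.59 dB

|j2.89| = 2.89
|j2.89 + 2.89| = √(2.89² + 2.89²) = 4.087
|H(j2.89)| = 1.05 × 2.89 / 4.087 = 0.74246
20 log₁₀(0.74246) = -2.587 dB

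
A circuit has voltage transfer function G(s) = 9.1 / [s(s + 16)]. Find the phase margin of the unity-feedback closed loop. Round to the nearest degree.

Gain crossover: |G(jω)| = 1 at ω ≈ 0.568 rad s⁻¹.
∠G(j0.568) = −90° − arctan(0.568/16) ≈ -92.03°
PM = 180° + (-92.03°) = 87.97°

88°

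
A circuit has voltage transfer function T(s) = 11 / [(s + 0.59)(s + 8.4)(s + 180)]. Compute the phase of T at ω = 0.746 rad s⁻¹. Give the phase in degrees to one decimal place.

-57.0°

∠(j0.746 + 0.59) = arctan(0.746/0.59) = 51.66°
∠(j0.746 + 8.4) = arctan(0.746/8.4) = 5.08°
∠(j0.746 + 180) = arctan(0.746/180) = 0.24°
∠T(j0.746) = − (51.66° + 5.08° + 0.24°) = -56.97°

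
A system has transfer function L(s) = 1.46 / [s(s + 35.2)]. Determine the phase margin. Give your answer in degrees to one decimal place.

Gain crossover: |L(jω)| = 1 at ω ≈ 0.0415 rad s⁻¹.
∠L(j0.0415) = −90° − arctan(0.0415/35.2) ≈ -90.07°
PM = 180° + (-90.07°) = 89.93°

89.9 deg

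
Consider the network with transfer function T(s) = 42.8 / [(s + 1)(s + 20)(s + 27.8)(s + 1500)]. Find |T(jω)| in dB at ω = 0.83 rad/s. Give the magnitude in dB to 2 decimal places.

|j0.83 + 1| = √(0.83² + 1²) = 1.3
|j0.83 + 20| = √(0.83² + 20²) = 20.02
|j0.83 + 27.8| = √(0.83² + 27.8²) = 27.81
|j0.83 + 1500| = √(0.83² + 1500²) = 1500
|T(j0.83)| = 42.8 / (1.3 × 20.02 × 27.81 × 1500) = 3.9437e-05
20 log₁₀(3.9437e-05) = -88.082 dB

-88.08 dB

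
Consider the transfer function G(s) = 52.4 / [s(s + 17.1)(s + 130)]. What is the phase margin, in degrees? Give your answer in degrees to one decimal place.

89.9°

Gain crossover: |G(jω)| = 1 at ω ≈ 0.0236 rad/s.
∠G(j0.0236) = −90° − arctan(0.0236/17.1) − arctan(0.0236/130) ≈ -90.09°
PM = 180° + (-90.09°) = 89.91°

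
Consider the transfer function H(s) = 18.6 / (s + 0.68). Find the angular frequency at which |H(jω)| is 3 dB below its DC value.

0.68 rad/s

For a single-pole low-pass, the −3 dB point is at the pole: ω = 0.68 rad/s.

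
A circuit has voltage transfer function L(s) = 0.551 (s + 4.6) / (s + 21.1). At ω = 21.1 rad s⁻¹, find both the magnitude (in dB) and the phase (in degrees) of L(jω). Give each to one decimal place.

|L| = -8.0 dB, ∠L = 32.7°

|j21.1 + 4.6| = √(21.1² + 4.6²) = 21.6
|j21.1 + 21.1| = √(21.1² + 21.1²) = 29.84
|L(j21.1)| = 0.551 × 21.6 / 29.84 = 0.39877
20 log₁₀(0.39877) = -7.99 dB
∠(j21.1 + 4.6) = arctan(21.1/4.6) = 77.70°
∠(j21.1 + 21.1) = arctan(21.1/21.1) = 45.00°
∠L(j21.1) = 77.70° − 45.00° = 32.70°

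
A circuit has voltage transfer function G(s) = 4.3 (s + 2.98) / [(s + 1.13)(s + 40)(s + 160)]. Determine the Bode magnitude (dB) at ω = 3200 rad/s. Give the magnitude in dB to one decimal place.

-127.5 dB

|j3200 + 2.98| = √(3200² + 2.98²) = 3200
|j3200 + 1.13| = √(3200² + 1.13²) = 3200
|j3200 + 40| = √(3200² + 40²) = 3200
|j3200 + 160| = √(3200² + 160²) = 3204
|G(j3200)| = 4.3 × 3200 / (3200 × 3200 × 3204) = 4.1937e-07
20 log₁₀(4.1937e-07) = -127.55 dB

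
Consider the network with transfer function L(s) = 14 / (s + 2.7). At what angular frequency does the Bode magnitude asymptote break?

The single real pole at s = −2.7 gives a corner at ω = 2.7 rad/s.

2.7 rad/s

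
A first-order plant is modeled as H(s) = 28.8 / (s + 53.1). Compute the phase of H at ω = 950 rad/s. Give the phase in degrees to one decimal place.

-86.8 deg

∠(j950 + 53.1) = arctan(950/53.1) = 86.80°
∠H(j950) = −86.80° = -86.80°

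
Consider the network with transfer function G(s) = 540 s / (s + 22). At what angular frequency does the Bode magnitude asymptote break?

The single real pole at s = −22 gives a corner at ω = 22 rad s⁻¹.

22 rad s⁻¹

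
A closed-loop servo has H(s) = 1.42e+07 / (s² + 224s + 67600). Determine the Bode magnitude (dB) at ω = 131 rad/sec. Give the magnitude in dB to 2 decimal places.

47.72 dB

|(j131)² + 224(j131) + 67600| = |50439 + j29344| = 5.835e+04
|H(j131)| = 1.42e+07 / 5.835e+04 = 243.34
20 log₁₀(243.34) = 47.724 dB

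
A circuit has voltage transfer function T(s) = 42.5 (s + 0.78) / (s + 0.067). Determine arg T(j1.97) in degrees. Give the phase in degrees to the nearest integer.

-20°

∠(j1.97 + 0.78) = arctan(1.97/0.78) = 68.40°
∠(j1.97 + 0.067) = arctan(1.97/0.067) = 88.05°
∠T(j1.97) = 68.40° − 88.05° = -19.65°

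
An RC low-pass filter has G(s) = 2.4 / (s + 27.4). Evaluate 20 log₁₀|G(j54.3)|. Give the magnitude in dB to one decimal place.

|j54.3 + 27.4| = √(54.3² + 27.4²) = 60.82
|G(j54.3)| = 2.4 / 60.82 = 0.03946
20 log₁₀(0.03946) = -28.08 dB

-28.1 dB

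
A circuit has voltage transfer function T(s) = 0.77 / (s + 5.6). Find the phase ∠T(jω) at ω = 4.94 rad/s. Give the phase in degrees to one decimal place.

∠(j4.94 + 5.6) = arctan(4.94/5.6) = 41.42°
∠T(j4.94) = −41.42° = -41.42°

-41.4°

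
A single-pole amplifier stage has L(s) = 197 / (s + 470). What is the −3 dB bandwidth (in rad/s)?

470 rad/s

For a single-pole low-pass, the −3 dB point is at the pole: ω = 470 rad/s.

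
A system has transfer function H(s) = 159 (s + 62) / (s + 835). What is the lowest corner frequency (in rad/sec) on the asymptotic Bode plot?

62 rad/sec

Break frequencies occur at each pole and zero magnitude: 62 rad/sec, 835 rad/sec.
The lowest is 62 rad/sec.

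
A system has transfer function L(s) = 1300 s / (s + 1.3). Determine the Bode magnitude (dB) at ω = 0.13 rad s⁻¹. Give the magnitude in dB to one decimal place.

42.2 dB

|j0.13| = 0.13
|j0.13 + 1.3| = √(0.13² + 1.3²) = 1.306
|L(j0.13)| = 1300 × 0.13 / 1.306 = 129.35
20 log₁₀(129.35) = 42.24 dB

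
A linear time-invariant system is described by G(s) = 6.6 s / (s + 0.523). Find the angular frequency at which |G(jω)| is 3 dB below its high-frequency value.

For a single-pole high-pass, the −3 dB point is at the pole: ω = 0.523 rad/sec.

0.523 rad/sec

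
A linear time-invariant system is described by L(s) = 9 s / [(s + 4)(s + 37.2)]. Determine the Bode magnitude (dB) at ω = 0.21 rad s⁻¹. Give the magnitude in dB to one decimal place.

|j0.21| = 0.21
|j0.21 + 4| = √(0.21² + 4²) = 4.006
|j0.21 + 37.2| = √(0.21² + 37.2²) = 37.2
|L(j0.21)| = 9 × 0.21 / (4.006 × 37.2) = 0.012684
20 log₁₀(0.012684) = -37.93 dB

-37.9 dB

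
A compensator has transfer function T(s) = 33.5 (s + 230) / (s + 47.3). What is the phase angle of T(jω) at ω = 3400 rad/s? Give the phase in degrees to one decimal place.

∠(j3400 + 230) = arctan(3400/230) = 86.13°
∠(j3400 + 47.3) = arctan(3400/47.3) = 89.20°
∠T(j3400) = 86.13° − 89.20° = -3.07°

-3.1°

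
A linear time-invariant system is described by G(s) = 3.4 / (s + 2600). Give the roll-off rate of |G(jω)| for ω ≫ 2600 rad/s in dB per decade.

With 0 zeros and 1 pole, the high-frequency asymptotic slope is 20 × (0 − 1) = -20 dB/decade.

-20 dB/decade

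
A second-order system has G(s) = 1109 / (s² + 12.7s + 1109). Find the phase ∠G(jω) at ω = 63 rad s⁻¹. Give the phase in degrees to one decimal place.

∠[(j63)² + 12.7(j63) + 1109] = ∠[-2860 + j800.1] = 164.37°
∠G(j63) = −164.37° = -164.37°

-164.4°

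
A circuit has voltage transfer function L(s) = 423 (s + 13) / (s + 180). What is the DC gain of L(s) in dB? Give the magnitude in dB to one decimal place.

29.7 dB

L(0) = 423 × 13 / 180 = 30.55
20 log₁₀(30.55) = 29.70 dB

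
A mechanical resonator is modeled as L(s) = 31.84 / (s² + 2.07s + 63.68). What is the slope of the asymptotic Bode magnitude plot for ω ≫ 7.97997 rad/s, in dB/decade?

-40 dB/decade

With 0 zeros and 2 poles, the high-frequency asymptotic slope is 20 × (0 − 2) = -40 dB/decade.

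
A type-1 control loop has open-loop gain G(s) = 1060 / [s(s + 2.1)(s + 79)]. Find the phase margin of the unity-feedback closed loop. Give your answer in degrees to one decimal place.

Gain crossover: |G(jω)| = 1 at ω ≈ 3.37 rad/sec.
∠G(j3.37) = −90° − arctan(3.37/2.1) − arctan(3.37/79) ≈ -150.54°
PM = 180° + (-150.54°) = 29.46°

29.5°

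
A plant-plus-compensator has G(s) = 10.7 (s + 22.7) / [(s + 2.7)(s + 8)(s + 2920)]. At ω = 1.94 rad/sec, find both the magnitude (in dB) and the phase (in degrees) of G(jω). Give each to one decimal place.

|j1.94 + 22.7| = √(1.94² + 22.7²) = 22.78
|j1.94 + 2.7| = √(1.94² + 2.7²) = 3.325
|j1.94 + 8| = √(1.94² + 8²) = 8.232
|j1.94 + 2920| = √(1.94² + 2920²) = 2920
|G(j1.94)| = 10.7 × 22.78 / (3.325 × 8.232 × 2920) = 0.0030504
20 log₁₀(0.0030504) = -50.31 dB
∠(j1.94 + 22.7) = arctan(1.94/22.7) = 4.88°
∠(j1.94 + 2.7) = arctan(1.94/2.7) = 35.70°
∠(j1.94 + 8) = arctan(1.94/8) = 13.63°
∠(j1.94 + 2920) = arctan(1.94/2920) = 0.04°
∠G(j1.94) = 4.88° − (35.70° + 13.63° + 0.04°) = -44.48°

|G| = -50.3 dB, ∠G = -44.5°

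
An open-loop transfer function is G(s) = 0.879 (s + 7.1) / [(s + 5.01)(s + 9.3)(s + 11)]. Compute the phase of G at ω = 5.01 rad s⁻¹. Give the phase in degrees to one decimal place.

-62.6 deg

∠(j5.01 + 7.1) = arctan(5.01/7.1) = 35.21°
∠(j5.01 + 5.01) = arctan(5.01/5.01) = 45.00°
∠(j5.01 + 9.3) = arctan(5.01/9.3) = 28.31°
∠(j5.01 + 11) = arctan(5.01/11) = 24.49°
∠G(j5.01) = 35.21° − (45.00° + 28.31° + 24.49°) = -62.59°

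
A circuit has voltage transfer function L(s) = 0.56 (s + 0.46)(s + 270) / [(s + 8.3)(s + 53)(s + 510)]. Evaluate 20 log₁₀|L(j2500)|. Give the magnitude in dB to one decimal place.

|j2500 + 0.46| = √(2500² + 0.46²) = 2500
|j2500 + 270| = √(2500² + 270²) = 2515
|j2500 + 8.3| = √(2500² + 8.3²) = 2500
|j2500 + 53| = √(2500² + 53²) = 2501
|j2500 + 510| = √(2500² + 510²) = 2551
|L(j2500)| = 0.56 × 2500 × 2515 / (2500 × 2501 × 2551) = 0.00022071
20 log₁₀(0.00022071) = -73.12 dB

-73.1 dB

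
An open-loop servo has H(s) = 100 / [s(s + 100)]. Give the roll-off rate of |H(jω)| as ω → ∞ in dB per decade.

With 0 zeros and 2 poles, the high-frequency asymptotic slope is 20 × (0 − 2) = -40 dB/decade.

-40 dB/decade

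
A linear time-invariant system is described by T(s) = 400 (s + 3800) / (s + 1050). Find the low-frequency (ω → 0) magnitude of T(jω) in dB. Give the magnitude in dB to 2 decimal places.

T(0) = 400 × 3800 / 1050 = 1447.6
20 log₁₀(1447.6) = 63.213 dB

63.21 dB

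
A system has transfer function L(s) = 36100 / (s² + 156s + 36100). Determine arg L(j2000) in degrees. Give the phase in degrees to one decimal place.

-175.5°

∠[(j2000)² + 156(j2000) + 36100] = ∠[-3.9639e+06 + j3.12e+05] = 175.50°
∠L(j2000) = −175.50° = -175.50°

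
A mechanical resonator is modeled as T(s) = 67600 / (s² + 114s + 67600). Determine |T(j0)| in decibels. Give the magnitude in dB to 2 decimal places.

T(0) = 67600 / 67600 = 1
20 log₁₀(1) = 0.000 dB

0.00 dB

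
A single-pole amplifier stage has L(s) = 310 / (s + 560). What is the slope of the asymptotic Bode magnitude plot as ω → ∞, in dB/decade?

-20 dB/decade

With 0 zeros and 1 pole, the high-frequency asymptotic slope is 20 × (0 − 1) = -20 dB/decade.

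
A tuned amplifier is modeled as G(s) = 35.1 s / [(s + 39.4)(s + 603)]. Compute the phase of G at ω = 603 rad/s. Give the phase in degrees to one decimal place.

-41.3°

∠(j603) = 90.00°
∠(j603 + 39.4) = arctan(603/39.4) = 86.26°
∠(j603 + 603) = arctan(603/603) = 45.00°
∠G(j603) = 90.00° − (86.26° + 45.00°) = -41.26°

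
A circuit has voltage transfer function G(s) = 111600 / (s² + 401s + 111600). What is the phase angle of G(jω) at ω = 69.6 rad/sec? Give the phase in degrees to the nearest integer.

-15 deg

∠[(j69.6)² + 401(j69.6) + 111600] = ∠[1.0676e+05 + j27910] = 14.65°
∠G(j69.6) = −14.65° = -14.65°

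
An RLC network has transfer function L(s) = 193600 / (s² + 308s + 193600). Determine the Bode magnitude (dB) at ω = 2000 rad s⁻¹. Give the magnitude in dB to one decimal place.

|(j2000)² + 308(j2000) + 193600| = |-3.8064e+06 + j6.16e+05| = 3.856e+06
|L(j2000)| = 193600 / 3.856e+06 = 0.050208
20 log₁₀(0.050208) = -25.98 dB

-26.0 dB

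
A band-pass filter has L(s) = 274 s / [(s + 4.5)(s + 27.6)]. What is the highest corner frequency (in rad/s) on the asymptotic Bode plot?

27.6 rad/s

Break frequencies occur at each pole and zero magnitude: 4.5 rad/s, 27.6 rad/s.
The highest is 27.6 rad/s.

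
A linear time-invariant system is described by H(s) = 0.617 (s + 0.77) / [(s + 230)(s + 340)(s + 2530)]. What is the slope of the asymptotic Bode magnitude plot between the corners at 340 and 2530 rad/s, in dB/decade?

-20 dB/decade

In this band the factors already past their corner are: zero at 0.77, pole at 230, pole at 340; net slope = -20 dB/decade.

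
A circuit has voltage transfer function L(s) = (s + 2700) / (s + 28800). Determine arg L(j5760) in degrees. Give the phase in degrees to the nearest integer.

54°

∠(j5760 + 2700) = arctan(5760/2700) = 64.89°
∠(j5760 + 28800) = arctan(5760/28800) = 11.31°
∠L(j5760) = 64.89° − 11.31° = 53.58°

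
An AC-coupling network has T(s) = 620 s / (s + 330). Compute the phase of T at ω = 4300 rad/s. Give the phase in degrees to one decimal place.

4.4°

∠(j4300) = 90.00°
∠(j4300 + 330) = arctan(4300/330) = 85.61°
∠T(j4300) = 90.00° − 85.61° = 4.39°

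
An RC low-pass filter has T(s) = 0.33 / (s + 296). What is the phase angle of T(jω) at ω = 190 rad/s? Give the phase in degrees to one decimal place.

-32.7°

∠(j190 + 296) = arctan(190/296) = 32.70°
∠T(j190) = −32.70° = -32.70°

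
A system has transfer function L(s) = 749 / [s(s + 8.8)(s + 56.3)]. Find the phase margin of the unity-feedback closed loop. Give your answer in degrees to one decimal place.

78.9°

Gain crossover: |L(jω)| = 1 at ω ≈ 1.49 rad/s.
∠L(j1.49) = −90° − arctan(1.49/8.8) − arctan(1.49/56.3) ≈ -101.13°
PM = 180° + (-101.13°) = 78.87°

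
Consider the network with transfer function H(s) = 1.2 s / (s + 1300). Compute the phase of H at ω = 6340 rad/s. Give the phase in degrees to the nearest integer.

12°

∠(j6340) = 90.00°
∠(j6340 + 1300) = arctan(6340/1300) = 78.41°
∠H(j6340) = 90.00° − 78.41° = 11.59°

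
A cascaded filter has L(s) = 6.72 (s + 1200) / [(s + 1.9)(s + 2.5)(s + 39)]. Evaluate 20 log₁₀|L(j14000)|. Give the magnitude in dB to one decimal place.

-149.3 dB

|j14000 + 1200| = √(14000² + 1200²) = 1.405e+04
|j14000 + 1.9| = √(14000² + 1.9²) = 1.4e+04
|j14000 + 2.5| = √(14000² + 2.5²) = 1.4e+04
|j14000 + 39| = √(14000² + 39²) = 1.4e+04
|L(j14000)| = 6.72 × 1.405e+04 / (1.4e+04 × 1.4e+04 × 1.4e+04) = 3.4411e-08
20 log₁₀(3.4411e-08) = -149.27 dB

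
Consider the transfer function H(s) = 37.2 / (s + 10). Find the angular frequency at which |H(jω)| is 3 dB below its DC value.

For a single-pole low-pass, the −3 dB point is at the pole: ω = 10 rad s⁻¹.

10 rad s⁻¹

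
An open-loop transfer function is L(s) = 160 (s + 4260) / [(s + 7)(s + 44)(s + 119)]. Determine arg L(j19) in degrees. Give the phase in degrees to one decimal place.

∠(j19 + 4260) = arctan(19/4260) = 0.26°
∠(j19 + 7) = arctan(19/7) = 69.78°
∠(j19 + 44) = arctan(19/44) = 23.36°
∠(j19 + 119) = arctan(19/119) = 9.07°
∠L(j19) = 0.26° − (69.78° + 23.36° + 9.07°) = -101.95°

-101.9°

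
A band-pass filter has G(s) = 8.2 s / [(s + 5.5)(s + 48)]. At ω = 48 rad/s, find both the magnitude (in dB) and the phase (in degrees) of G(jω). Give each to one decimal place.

|j48| = 48
|j48 + 5.5| = √(48² + 5.5²) = 48.31
|j48 + 48| = √(48² + 48²) = 67.88
|G(j48)| = 8.2 × 48 / (48.31 × 67.88) = 0.12001
20 log₁₀(0.12001) = -18.42 dB
∠(j48) = 90.00°
∠(j48 + 5.5) = arctan(48/5.5) = 83.46°
∠(j48 + 48) = arctan(48/48) = 45.00°
∠G(j48) = 90.00° − (83.46° + 45.00°) = -38.46°

|G| = -18.4 dB, ∠G = -38.5°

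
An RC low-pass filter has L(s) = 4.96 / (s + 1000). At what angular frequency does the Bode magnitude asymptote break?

1000 rad/sec

The single real pole at s = −1000 gives a corner at ω = 1000 rad/sec.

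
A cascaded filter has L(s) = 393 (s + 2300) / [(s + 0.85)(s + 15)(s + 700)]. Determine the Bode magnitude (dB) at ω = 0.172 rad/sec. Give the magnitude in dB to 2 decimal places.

39.94 dB

|j0.172 + 2300| = √(0.172² + 2300²) = 2300
|j0.172 + 0.85| = √(0.172² + 0.85²) = 0.8672
|j0.172 + 15| = √(0.172² + 15²) = 15
|j0.172 + 700| = √(0.172² + 700²) = 700
|L(j0.172)| = 393 × 2300 / (0.8672 × 15 × 700) = 99.259
20 log₁₀(99.259) = 39.935 dB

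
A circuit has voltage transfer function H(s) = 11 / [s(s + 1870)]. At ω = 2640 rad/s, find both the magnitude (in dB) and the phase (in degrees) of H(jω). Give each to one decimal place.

|H| = -117.8 dB, ∠H = -144.7°

|j2640 + 1870| = √(2640² + 1870²) = 3235
|j2640| = 2640
|H(j2640)| = 11 / (3235 × 2640) = 1.2879e-06
20 log₁₀(1.2879e-06) = -117.80 dB
∠(j2640 + 1870) = arctan(2640/1870) = 54.69°
∠(j2640) = 90.00°
∠H(j2640) = − (54.69° + 90.00°) = -144.69°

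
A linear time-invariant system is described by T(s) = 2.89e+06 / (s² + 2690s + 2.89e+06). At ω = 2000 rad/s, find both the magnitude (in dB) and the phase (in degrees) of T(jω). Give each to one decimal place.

|T| = -5.6 dB, ∠T = -101.7°

|(j2000)² + 2690(j2000) + 2.89e+06| = |-1.11e+06 + j5.38e+06| = 5.493e+06
|T(j2000)| = 2.89e+06 / 5.493e+06 = 0.52609
20 log₁₀(0.52609) = -5.58 dB
∠[(j2000)² + 2690(j2000) + 2.89e+06] = ∠[-1.11e+06 + j5.38e+06] = 101.66°
∠T(j2000) = −101.66° = -101.66°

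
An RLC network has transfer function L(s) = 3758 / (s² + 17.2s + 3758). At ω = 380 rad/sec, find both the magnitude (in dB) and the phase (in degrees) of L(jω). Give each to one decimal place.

|(j380)² + 17.2(j380) + 3758| = |-1.4064e+05 + j6536| = 1.408e+05
|L(j380)| = 3758 / 1.408e+05 = 0.026692
20 log₁₀(0.026692) = -31.47 dB
∠[(j380)² + 17.2(j380) + 3758] = ∠[-1.4064e+05 + j6536] = 177.34°
∠L(j380) = −177.34° = -177.34°

|L| = -31.5 dB, ∠L = -177.3°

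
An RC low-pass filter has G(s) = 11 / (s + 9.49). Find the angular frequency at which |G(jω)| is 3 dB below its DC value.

9.49 rad s⁻¹

For a single-pole low-pass, the −3 dB point is at the pole: ω = 9.49 rad s⁻¹.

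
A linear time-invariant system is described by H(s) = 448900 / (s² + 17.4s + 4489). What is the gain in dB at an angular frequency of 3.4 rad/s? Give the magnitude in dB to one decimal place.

|(j3.4)² + 17.4(j3.4) + 4489| = |4477.4 + j59.16| = 4478
|H(j3.4)| = 448900 / 4478 = 100.25
20 log₁₀(100.25) = 40.02 dB

40.0 dB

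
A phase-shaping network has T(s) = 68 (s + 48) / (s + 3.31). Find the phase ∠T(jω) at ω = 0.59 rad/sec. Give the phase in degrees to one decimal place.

∠(j0.59 + 48) = arctan(0.59/48) = 0.70°
∠(j0.59 + 3.31) = arctan(0.59/3.31) = 10.11°
∠T(j0.59) = 0.70° − 10.11° = -9.40°

-9.4°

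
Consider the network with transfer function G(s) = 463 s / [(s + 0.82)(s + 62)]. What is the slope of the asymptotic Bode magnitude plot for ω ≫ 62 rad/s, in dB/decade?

-20 dB/decade

With 1 zero and 2 poles, the high-frequency asymptotic slope is 20 × (1 − 2) = -20 dB/decade.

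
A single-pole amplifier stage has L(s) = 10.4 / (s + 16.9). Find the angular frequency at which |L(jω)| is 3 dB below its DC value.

16.9 rad/s

For a single-pole low-pass, the −3 dB point is at the pole: ω = 16.9 rad/s.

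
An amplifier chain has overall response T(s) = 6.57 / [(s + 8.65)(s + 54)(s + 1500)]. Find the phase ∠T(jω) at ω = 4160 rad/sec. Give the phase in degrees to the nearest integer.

-249°

∠(j4160 + 8.65) = arctan(4160/8.65) = 89.88°
∠(j4160 + 54) = arctan(4160/54) = 89.26°
∠(j4160 + 1500) = arctan(4160/1500) = 70.17°
∠T(j4160) = − (89.88° + 89.26° + 70.17°) = -249.31°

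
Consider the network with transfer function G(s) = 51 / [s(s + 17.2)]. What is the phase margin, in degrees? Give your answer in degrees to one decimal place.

Gain crossover: |G(jω)| = 1 at ω ≈ 2.92 rad/s.
∠G(j2.92) = −90° − arctan(2.92/17.2) ≈ -99.65°
PM = 180° + (-99.65°) = 80.35°

80.4 deg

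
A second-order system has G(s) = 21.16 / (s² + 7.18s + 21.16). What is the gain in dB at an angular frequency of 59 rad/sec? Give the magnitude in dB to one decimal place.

|(j59)² + 7.18(j59) + 21.16| = |-3459.8 + j423.62| = 3486
|G(j59)| = 21.16 / 3486 = 0.0060706
20 log₁₀(0.0060706) = -44.34 dB

-44.3 dB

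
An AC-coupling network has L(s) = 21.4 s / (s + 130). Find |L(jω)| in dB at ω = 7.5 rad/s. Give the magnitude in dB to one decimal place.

|j7.5| = 7.5
|j7.5 + 130| = √(7.5² + 130²) = 130.2
|L(j7.5)| = 21.4 × 7.5 / 130.2 = 1.2326
20 log₁₀(1.2326) = 1.82 dB

1.8 dB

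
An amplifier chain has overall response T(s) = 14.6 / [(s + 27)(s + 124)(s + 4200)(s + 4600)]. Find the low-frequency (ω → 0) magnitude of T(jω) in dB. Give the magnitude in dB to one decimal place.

T(0) = 14.6 / (27 × 124 × 4200 × 4600) = 2.2571e-10
20 log₁₀(2.2571e-10) = -192.93 dB

-192.9 dB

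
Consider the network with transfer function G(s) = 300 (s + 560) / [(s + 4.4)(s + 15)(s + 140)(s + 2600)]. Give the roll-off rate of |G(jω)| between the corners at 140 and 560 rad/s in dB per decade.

-60 dB/decade

In this band the factors already past their corner are: pole at 4.4, pole at 15, pole at 140; net slope = -60 dB/decade.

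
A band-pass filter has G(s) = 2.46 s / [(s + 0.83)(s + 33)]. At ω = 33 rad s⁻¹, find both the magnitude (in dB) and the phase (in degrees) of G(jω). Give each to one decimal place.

|j33| = 33
|j33 + 0.83| = √(33² + 0.83²) = 33.01
|j33 + 33| = √(33² + 33²) = 46.67
|G(j33)| = 2.46 × 33 / (33.01 × 46.67) = 0.052695
20 log₁₀(0.052695) = -25.56 dB
∠(j33) = 90.00°
∠(j33 + 0.83) = arctan(33/0.83) = 88.56°
∠(j33 + 33) = arctan(33/33) = 45.00°
∠G(j33) = 90.00° − (88.56° + 45.00°) = -43.56°

|G| = -25.6 dB, ∠G = -43.6°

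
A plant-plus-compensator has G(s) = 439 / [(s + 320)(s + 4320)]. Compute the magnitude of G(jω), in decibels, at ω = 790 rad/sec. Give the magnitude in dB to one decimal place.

-78.6 dB

|j790 + 320| = √(790² + 320²) = 852.3
|j790 + 4320| = √(790² + 4320²) = 4392
|G(j790)| = 439 / (852.3 × 4392) = 0.00011728
20 log₁₀(0.00011728) = -78.62 dB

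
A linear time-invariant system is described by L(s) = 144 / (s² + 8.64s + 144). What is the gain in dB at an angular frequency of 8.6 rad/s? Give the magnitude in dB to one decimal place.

|(j8.6)² + 8.64(j8.6) + 144| = |70.04 + j74.304| = 102.1
|L(j8.6)| = 144 / 102.1 = 1.4102
20 log₁₀(1.4102) = 2.99 dB

3.0 dB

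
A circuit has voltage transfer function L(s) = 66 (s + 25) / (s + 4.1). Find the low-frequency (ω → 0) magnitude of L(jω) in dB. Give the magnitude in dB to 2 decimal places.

L(0) = 66 × 25 / 4.1 = 402.44
20 log₁₀(402.44) = 52.094 dB

52.09 dB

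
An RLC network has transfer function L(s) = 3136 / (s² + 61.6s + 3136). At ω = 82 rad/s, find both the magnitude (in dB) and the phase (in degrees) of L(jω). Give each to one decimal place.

|(j82)² + 61.6(j82) + 3136| = |-3588 + j5051.2| = 6196
|L(j82)| = 3136 / 6196 = 0.50615
20 log₁₀(0.50615) = -5.91 dB
∠[(j82)² + 61.6(j82) + 3136] = ∠[-3588 + j5051.2] = 125.39°
∠L(j82) = −125.39° = -125.39°

|L| = -5.9 dB, ∠L = -125.4°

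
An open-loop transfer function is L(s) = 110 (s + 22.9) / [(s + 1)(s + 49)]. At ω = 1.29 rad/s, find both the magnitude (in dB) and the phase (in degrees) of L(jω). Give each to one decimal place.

|L| = 30.0 dB, ∠L = -50.5 deg

|j1.29 + 22.9| = √(1.29² + 22.9²) = 22.94
|j1.29 + 1| = √(1.29² + 1²) = 1.632
|j1.29 + 49| = √(1.29² + 49²) = 49.02
|L(j1.29)| = 110 × 22.94 / (1.632 × 49.02) = 31.535
20 log₁₀(31.535) = 29.98 dB
∠(j1.29 + 22.9) = arctan(1.29/22.9) = 3.22°
∠(j1.29 + 1) = arctan(1.29/1) = 52.22°
∠(j1.29 + 49) = arctan(1.29/49) = 1.51°
∠L(j1.29) = 3.22° − (52.22° + 1.51°) = -50.50°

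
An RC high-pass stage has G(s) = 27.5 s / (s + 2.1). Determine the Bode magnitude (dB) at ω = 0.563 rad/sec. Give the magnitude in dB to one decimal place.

|j0.563| = 0.563
|j0.563 + 2.1| = √(0.563² + 2.1²) = 2.174
|G(j0.563)| = 27.5 × 0.563 / 2.174 = 7.1211
20 log₁₀(7.1211) = 17.05 dB

17.1 dB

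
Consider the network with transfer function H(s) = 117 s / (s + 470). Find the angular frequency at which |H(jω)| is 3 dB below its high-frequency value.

For a single-pole high-pass, the −3 dB point is at the pole: ω = 470 rad s⁻¹.

470 rad s⁻¹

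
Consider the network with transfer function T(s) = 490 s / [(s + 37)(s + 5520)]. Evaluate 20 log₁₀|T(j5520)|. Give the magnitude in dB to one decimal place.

-24.0 dB

|j5520| = 5520
|j5520 + 37| = √(5520² + 37²) = 5520
|j5520 + 5520| = √(5520² + 5520²) = 7806
|T(j5520)| = 490 × 5520 / (5520 × 7806) = 0.062767
20 log₁₀(0.062767) = -24.05 dB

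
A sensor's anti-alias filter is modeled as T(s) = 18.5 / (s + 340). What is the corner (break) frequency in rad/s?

340 rad/s

The single real pole at s = −340 gives a corner at ω = 340 rad/s.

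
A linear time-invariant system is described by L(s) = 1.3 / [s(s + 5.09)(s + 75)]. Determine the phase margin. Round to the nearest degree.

90 deg

Gain crossover: |L(jω)| = 1 at ω ≈ 0.00341 rad/s.
∠L(j0.00341) = −90° − arctan(0.00341/5.09) − arctan(0.00341/75) ≈ -90.04°
PM = 180° + (-90.04°) = 89.96°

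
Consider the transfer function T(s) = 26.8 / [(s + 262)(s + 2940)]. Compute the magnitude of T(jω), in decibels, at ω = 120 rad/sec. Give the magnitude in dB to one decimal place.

|j120 + 262| = √(120² + 262²) = 288.2
|j120 + 2940| = √(120² + 2940²) = 2942
|T(j120)| = 26.8 / (288.2 × 2942) = 3.1606e-05
20 log₁₀(3.1606e-05) = -90.00 dB

-90.0 dB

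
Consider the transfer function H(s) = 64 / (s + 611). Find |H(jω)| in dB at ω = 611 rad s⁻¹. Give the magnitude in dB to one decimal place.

|j611 + 611| = √(611² + 611²) = 864.1
|H(j611)| = 64 / 864.1 = 0.074067
20 log₁₀(0.074067) = -22.61 dB

-22.6 dB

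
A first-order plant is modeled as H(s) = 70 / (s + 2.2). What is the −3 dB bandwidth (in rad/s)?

For a single-pole low-pass, the −3 dB point is at the pole: ω = 2.2 rad/s.

2.2 rad/s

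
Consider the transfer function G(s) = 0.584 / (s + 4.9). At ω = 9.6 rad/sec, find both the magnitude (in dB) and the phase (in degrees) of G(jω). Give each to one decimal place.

|j9.6 + 4.9| = √(9.6² + 4.9²) = 10.78
|G(j9.6)| = 0.584 / 10.78 = 0.054183
20 log₁₀(0.054183) = -25.32 dB
∠(j9.6 + 4.9) = arctan(9.6/4.9) = 62.96°
∠G(j9.6) = −62.96° = -62.96°

|G| = -25.3 dB, ∠G = -63.0°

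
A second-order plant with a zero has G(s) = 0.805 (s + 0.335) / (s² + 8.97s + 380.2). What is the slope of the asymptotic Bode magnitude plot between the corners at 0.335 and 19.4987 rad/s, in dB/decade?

In this band the factors already past their corner are: zero at 0.335; net slope = 20 dB/decade.

20 dB/decade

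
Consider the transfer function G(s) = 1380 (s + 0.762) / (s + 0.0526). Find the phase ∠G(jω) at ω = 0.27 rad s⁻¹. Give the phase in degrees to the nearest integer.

-59 deg

∠(j0.27 + 0.762) = arctan(0.27/0.762) = 19.51°
∠(j0.27 + 0.0526) = arctan(0.27/0.0526) = 78.98°
∠G(j0.27) = 19.51° − 78.98° = -59.47°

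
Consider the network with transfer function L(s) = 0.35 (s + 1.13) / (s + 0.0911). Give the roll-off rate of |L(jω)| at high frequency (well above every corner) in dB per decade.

With 1 zero and 1 pole, the high-frequency asymptotic slope is 20 × (1 − 1) = 0 dB/decade.

0 dB/decade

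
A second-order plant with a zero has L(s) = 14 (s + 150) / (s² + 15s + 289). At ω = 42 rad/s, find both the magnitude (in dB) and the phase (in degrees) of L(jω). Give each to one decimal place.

|j42 + 150| = √(42² + 150²) = 155.8
|(j42)² + 15(j42) + 289| = |-1475 + j630| = 1604
|L(j42)| = 14 × 155.8 / 1604 = 1.3597
20 log₁₀(1.3597) = 2.67 dB
∠(j42 + 150) = arctan(42/150) = 15.64°
∠[(j42)² + 15(j42) + 289] = ∠[-1475 + j630] = 156.87°
∠L(j42) = 15.64° − 156.87° = -141.23°

|L| = 2.7 dB, ∠L = -141.2°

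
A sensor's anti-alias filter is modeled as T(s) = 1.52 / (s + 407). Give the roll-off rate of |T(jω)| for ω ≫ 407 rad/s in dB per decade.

-20 dB/decade

With 0 zeros and 1 pole, the high-frequency asymptotic slope is 20 × (0 − 1) = -20 dB/decade.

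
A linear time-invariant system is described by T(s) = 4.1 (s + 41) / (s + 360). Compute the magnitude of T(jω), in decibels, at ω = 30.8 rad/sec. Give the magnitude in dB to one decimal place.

|j30.8 + 41| = √(30.8² + 41²) = 51.28
|j30.8 + 360| = √(30.8² + 360²) = 361.3
|T(j30.8)| = 4.1 × 51.28 / 361.3 = 0.5819
20 log₁₀(0.5819) = -4.70 dB

-4.7 dB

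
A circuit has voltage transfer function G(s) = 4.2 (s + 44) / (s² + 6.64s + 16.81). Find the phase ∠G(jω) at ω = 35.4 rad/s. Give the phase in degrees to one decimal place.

-130.4 deg

∠(j35.4 + 44) = arctan(35.4/44) = 38.82°
∠[(j35.4)² + 6.64(j35.4) + 16.81] = ∠[-1236.3 + j235.06] = 169.24°
∠G(j35.4) = 38.82° − 169.24° = -130.42°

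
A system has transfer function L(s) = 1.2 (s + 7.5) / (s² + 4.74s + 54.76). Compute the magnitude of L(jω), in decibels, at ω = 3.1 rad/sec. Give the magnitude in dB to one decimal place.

|j3.1 + 7.5| = √(3.1² + 7.5²) = 8.115
|(j3.1)² + 4.74(j3.1) + 54.76| = |45.15 + j14.694| = 47.48
|L(j3.1)| = 1.2 × 8.115 / 47.48 = 0.2051
20 log₁₀(0.2051) = -13.76 dB

-13.8 dB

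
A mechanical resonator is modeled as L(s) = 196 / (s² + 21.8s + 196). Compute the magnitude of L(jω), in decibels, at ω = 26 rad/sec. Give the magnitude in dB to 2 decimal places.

|(j26)² + 21.8(j26) + 196| = |-480 + j566.8| = 742.7
|L(j26)| = 196 / 742.7 = 0.26389
20 log₁₀(0.26389) = -11.572 dB

-11.57 dB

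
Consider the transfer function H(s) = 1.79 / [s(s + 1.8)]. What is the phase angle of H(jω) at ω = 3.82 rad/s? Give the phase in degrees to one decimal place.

-154.8°

∠(j3.82 + 1.8) = arctan(3.82/1.8) = 64.77°
∠(j3.82) = 90.00°
∠H(j3.82) = − (64.77° + 90.00°) = -154.77°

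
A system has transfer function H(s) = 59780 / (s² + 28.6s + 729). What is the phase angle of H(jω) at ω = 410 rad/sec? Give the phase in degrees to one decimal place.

∠[(j410)² + 28.6(j410) + 729] = ∠[-1.6737e+05 + j11726] = 175.99°
∠H(j410) = −175.99° = -175.99°

-176.0°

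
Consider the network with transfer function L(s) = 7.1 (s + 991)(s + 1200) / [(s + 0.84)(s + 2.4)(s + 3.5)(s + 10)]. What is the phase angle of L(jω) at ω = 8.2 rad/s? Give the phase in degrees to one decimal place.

-263.2°

∠(j8.2 + 991) = arctan(8.2/991) = 0.47°
∠(j8.2 + 1200) = arctan(8.2/1200) = 0.39°
∠(j8.2 + 0.84) = arctan(8.2/0.84) = 84.15°
∠(j8.2 + 2.4) = arctan(8.2/2.4) = 73.69°
∠(j8.2 + 3.5) = arctan(8.2/3.5) = 66.89°
∠(j8.2 + 10) = arctan(8.2/10) = 39.35°
∠L(j8.2) = 0.47° + 0.39° − (84.15° + 73.69° + 66.89° + 39.35°) = -263.21°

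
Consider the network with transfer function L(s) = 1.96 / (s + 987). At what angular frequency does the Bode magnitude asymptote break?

987 rad s⁻¹

The single real pole at s = −987 gives a corner at ω = 987 rad s⁻¹.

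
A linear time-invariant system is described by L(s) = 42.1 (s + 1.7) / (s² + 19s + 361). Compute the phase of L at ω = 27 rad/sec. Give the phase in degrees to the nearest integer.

∠(j27 + 1.7) = arctan(27/1.7) = 86.40°
∠[(j27)² + 19(j27) + 361] = ∠[-368 + j513] = 125.65°
∠L(j27) = 86.40° − 125.65° = -39.26°

-39°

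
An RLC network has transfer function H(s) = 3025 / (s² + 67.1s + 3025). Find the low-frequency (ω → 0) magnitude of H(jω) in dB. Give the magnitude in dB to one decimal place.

0.0 dB

H(0) = 3025 / 3025 = 1
20 log₁₀(1) = 0.00 dB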